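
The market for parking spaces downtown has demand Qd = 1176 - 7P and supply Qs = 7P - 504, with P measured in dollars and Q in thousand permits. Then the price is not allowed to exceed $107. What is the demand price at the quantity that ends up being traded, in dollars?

In a free market, 1176 - 7P = 7P - 504 gives the equilibrium P* = 120, Q* = 336.
Because the ceiling (107) lies below the market-clearing price, it is binding.
At P = 107: Qd = 1176 - 7·107 = 427 and Qs = 7·107 - 504 = 245.
Only 245 units reach the market. On the demand curve, the marginal buyer's willingness to pay at Q = 245 is (1176 - 245)/7 = 133.

133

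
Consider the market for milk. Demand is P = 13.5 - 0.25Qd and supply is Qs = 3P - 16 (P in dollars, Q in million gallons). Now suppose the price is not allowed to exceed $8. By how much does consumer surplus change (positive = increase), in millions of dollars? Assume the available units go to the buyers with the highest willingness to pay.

11.5

Rearranging demand gives Qd = 54 - 4P. Equilibrium: 54 - 4P = 3P - 16, so 70 = 7P and P* = 10, Q* = 14.
Since 8 < 10, the ceiling is binding.
At P = 8: Qd = 54 - 4·8 = 22 and Qs = 3·8 - 16 = 8.
Consumer surplus without the control is ½ · (13.5 - 10) · 14 = 24.5.
With the ceiling, 8 units are sold at 8 (assume they go to the highest-value buyers). The demand price at Q = 8 is 11.5, so CS = ½ · [(13.5 - 8) + (11.5 - 8)] · 8 = 36.
Change in consumer surplus = 36 - 24.5 = 11.5.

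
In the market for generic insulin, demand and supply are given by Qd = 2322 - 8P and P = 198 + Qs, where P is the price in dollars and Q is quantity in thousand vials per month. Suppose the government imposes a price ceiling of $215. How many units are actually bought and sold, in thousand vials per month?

17

Rearranging supply gives Qs = P - 198. In a free market, 2322 - 8P = P - 198 gives the equilibrium P* = 280, Q* = 82.
Since 215 < 280, the ceiling is binding.
At P = 215: Qd = 2322 - 8·215 = 602 and Qs = 215 - 198 = 17.
The quantity actually transacted is the short side, supply: 17.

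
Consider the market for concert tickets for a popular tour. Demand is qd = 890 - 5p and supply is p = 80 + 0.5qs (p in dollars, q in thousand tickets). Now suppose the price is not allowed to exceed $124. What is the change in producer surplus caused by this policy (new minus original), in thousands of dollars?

Rearranging supply gives qs = 2p - 160. Setting quantity demanded equal to quantity supplied, 890 - 5p = 2p - 160, gives p* = 150 and q* = 140.
Since 124 < 150, the ceiling is binding.
At p = 124: qd = 890 - 5·124 = 270 and qs = 2·124 - 160 = 88.
Producer surplus without the control is ½ · (150 - 80) · 140 = 4900.
With the ceiling, producers sell 88 units at 124, so PS = ½ · (124 - 80) · 88 = 1936.
Change in producer surplus = 1936 - 4900 = -2964.

-2964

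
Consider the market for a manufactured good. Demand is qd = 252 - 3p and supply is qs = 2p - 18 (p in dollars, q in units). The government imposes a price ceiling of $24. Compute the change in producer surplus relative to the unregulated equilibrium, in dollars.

Setting quantity demanded equal to quantity supplied, 252 - 3p = 2p - 18, gives p* = 54 and q* = 90.
The ceiling of 24 is below the equilibrium price 54, so it binds.
At p = 24: qd = 252 - 3·24 = 180 and qs = 2·24 - 18 = 30.
Producer surplus without the control is ½ · (54 - 9) · 90 = 2025.
With the ceiling, producers sell 30 units at 24, so PS = ½ · (24 - 9) · 30 = 225.
Change in producer surplus = 225 - 2025 = -1800.

-1800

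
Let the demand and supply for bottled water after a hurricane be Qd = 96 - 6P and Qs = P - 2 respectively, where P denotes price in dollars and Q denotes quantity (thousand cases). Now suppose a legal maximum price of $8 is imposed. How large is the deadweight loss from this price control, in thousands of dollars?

21

In a free market, 96 - 6P = P - 2 gives the equilibrium P* = 14, Q* = 12.
Since 8 < 14, the ceiling is binding.
At P = 8: Qd = 96 - 6·8 = 48 and Qs = 8 - 2 = 6.
Quantity traded falls to 6. At Q = 6 the demand price is (96 - 6)/6 = 15 and the supply price is 2 + 6 = 8.
Deadweight loss = ½ · (15 - 8) · (12 - 6) = ½ · 7 · 6 = 21.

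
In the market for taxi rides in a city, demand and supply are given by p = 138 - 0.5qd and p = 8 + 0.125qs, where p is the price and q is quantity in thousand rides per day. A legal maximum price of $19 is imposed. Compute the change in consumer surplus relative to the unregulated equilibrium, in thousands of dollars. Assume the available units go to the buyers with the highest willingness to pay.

-2280

Rearranging demand gives qd = 276 - 2p; rearranging supply gives qs = 8p - 64. Setting quantity demanded equal to quantity supplied, 276 - 2p = 8p - 64, gives p* = 34 and q* = 208.
Since 19 < 34, the ceiling is binding.
At p = 19: qd = 276 - 2·19 = 238 and qs = 8·19 - 64 = 88.
Consumer surplus without the control is ½ · (138 - 34) · 208 = 10816.
With the ceiling, 88 units are sold at 19 (assume they go to the highest-value buyers). The demand price at q = 88 is 94, so CS = ½ · [(138 - 19) + (94 - 19)] · 88 = 8536.
Change in consumer surplus = 8536 - 10816 = -2280.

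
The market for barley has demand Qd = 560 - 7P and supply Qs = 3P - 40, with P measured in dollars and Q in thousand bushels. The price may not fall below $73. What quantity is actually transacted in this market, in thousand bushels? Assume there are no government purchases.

49

In a free market, 560 - 7P = 3P - 40 gives the equilibrium P* = 60, Q* = 140.
Because the floor (73) lies above the market-clearing price, it is binding.
At P = 73: Qd = 560 - 7·73 = 49 and Qs = 3·73 - 40 = 179.
The quantity actually transacted is the short side, demand: 49.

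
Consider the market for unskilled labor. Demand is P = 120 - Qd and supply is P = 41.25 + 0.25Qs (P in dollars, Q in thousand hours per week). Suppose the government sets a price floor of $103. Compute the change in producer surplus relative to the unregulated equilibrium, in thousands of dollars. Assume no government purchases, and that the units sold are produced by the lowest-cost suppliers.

Rearranging demand gives Qd = 120 - P; rearranging supply gives Qs = 4P - 165. Setting quantity demanded equal to quantity supplied, 120 - P = 4P - 165, gives P* = 57 and Q* = 63.
Since 103 > 57, the floor is binding.
At P = 103: Qd = 120 - 103 = 17 and Qs = 4·103 - 165 = 247.
Producer surplus without the control is ½ · (57 - 41.25) · 63 = 496.125.
With the floor, 17 units are sold at 103. The supply price at Q = 17 is 45.5, so PS = ½ · [(103 - 41.25) + (103 - 45.5)] · 17 = 1013.625.
Change in producer surplus = 1013.625 - 496.125 = 517.5.

517.5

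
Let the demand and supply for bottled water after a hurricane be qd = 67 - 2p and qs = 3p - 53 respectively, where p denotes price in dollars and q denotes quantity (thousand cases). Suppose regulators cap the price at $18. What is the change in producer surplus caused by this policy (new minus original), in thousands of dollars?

Without the control the market clears where 67 - 2p = 3p - 53, i.e. p* = 24 and q* = 19.
The ceiling of 18 is below the equilibrium price 24, so it binds.
At p = 18: qd = 67 - 2·18 = 31 and qs = 3·18 - 53 = 1.
Producer surplus without the control is ½ · (24 - 53/3) · 19 = 361/6.
With the ceiling, producers sell 1 units at 18, so PS = ½ · (18 - 53/3) · 1 = 1/6.
Change in producer surplus = 1/6 - 361/6 = -60.

-60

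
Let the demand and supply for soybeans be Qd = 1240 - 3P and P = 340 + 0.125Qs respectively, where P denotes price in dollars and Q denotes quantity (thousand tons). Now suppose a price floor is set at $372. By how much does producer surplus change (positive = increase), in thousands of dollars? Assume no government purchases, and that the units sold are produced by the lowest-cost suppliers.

1407

Rearranging supply gives Qs = 8P - 2720. Setting quantity demanded equal to quantity supplied, 1240 - 3P = 8P - 2720, gives P* = 360 and Q* = 160.
Since 372 > 360, the floor is binding.
At P = 372: Qd = 1240 - 3·372 = 124 and Qs = 8·372 - 2720 = 256.
Producer surplus without the control is ½ · (360 - 340) · 160 = 1600.
With the floor, 124 units are sold at 372. The supply price at Q = 124 is 355.5, so PS = ½ · [(372 - 340) + (372 - 355.5)] · 124 = 3007.
Change in producer surplus = 3007 - 1600 = 1407.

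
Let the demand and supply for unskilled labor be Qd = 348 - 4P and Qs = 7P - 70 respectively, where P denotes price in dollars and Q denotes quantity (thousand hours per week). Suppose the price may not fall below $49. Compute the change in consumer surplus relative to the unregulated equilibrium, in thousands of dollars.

-1914

Equilibrium: 348 - 4P = 7P - 70, so 418 = 11P and P* = 38, Q* = 196.
Since 49 > 38, the floor is binding.
At P = 49: Qd = 348 - 4·49 = 152 and Qs = 7·49 - 70 = 273.
Consumer surplus without the control is ½ · (87 - 38) · 196 = 4802.
With the floor, consumers buy 152 units at 49, so CS = ½ · (87 - 49) · 152 = 2888.
Change in consumer surplus = 2888 - 4802 = -1914.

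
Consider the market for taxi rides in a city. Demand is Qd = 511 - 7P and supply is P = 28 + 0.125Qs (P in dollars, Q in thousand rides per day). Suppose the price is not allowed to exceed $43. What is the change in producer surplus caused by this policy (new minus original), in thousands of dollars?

-864

Rearranging supply gives Qs = 8P - 224. Setting quantity demanded equal to quantity supplied, 511 - 7P = 8P - 224, gives P* = 49 and Q* = 168.
The ceiling of 43 is below the equilibrium price 49, so it binds.
At P = 43: Qd = 511 - 7·43 = 210 and Qs = 8·43 - 224 = 120.
Producer surplus without the control is ½ · (49 - 28) · 168 = 1764.
With the ceiling, producers sell 120 units at 43, so PS = ½ · (43 - 28) · 120 = 900.
Change in producer surplus = 900 - 1764 = -864.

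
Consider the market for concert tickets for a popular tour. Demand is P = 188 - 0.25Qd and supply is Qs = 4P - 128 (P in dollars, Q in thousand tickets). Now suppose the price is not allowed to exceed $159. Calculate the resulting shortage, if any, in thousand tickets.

0

Rearranging demand gives Qd = 752 - 4P. Setting quantity demanded equal to quantity supplied, 752 - 4P = 4P - 128, gives P* = 110 and Q* = 312.
Since 159 is above P* = 110, the ceiling does not bind and the free-market outcome prevails.
Since the control does not bind, there is no shortage.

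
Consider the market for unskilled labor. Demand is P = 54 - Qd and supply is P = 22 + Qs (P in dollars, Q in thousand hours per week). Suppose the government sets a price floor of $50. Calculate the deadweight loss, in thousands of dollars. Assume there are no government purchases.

144

Rearranging demand gives Qd = 54 - P; rearranging supply gives Qs = P - 22. Equilibrium: 54 - P = P - 22, so 76 = 2P and P* = 38, Q* = 16.
The floor of 50 is above the equilibrium price 38, so it binds.
At P = 50: Qd = 54 - 50 = 4 and Qs = 50 - 22 = 28.
Quantity traded falls to 4. At Q = 4 the demand price is 54 - 4 = 50 and the supply price is 22 + 4 = 26.
Deadweight loss = ½ · (50 - 26) · (16 - 4) = ½ · 24 · 12 = 144.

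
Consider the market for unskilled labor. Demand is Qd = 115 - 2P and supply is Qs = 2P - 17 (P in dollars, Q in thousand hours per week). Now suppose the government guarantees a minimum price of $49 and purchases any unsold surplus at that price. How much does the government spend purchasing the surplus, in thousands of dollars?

In a free market, 115 - 2P = 2P - 17 gives the equilibrium P* = 33, Q* = 49.
Because the floor (49) lies above the market-clearing price, it is binding.
At P = 49: Qd = 115 - 2·49 = 17 and Qs = 2·49 - 17 = 81.
Surplus = Qs - Qd = 64.
Government expenditure = surplus × support price = 64 × 49 = 3136.

3136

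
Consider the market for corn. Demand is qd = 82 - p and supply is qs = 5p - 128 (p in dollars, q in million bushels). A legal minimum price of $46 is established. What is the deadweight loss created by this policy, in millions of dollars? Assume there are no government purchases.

Setting quantity demanded equal to quantity supplied, 82 - p = 5p - 128, gives p* = 35 and q* = 47.
Since 46 > 35, the floor is binding.
At p = 46: qd = 82 - 46 = 36 and qs = 5·46 - 128 = 102.
Quantity traded falls to 36. At q = 36 the demand price is 82 - 36 = 46 and the supply price is (128 + 36)/5 = 32.8.
Deadweight loss = ½ · (46 - 32.8) · (47 - 36) = ½ · 13.2 · 11 = 72.6.

72.6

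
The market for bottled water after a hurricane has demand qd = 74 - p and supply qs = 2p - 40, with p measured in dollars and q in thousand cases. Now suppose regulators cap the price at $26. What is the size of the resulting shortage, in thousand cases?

In a free market, 74 - p = 2p - 40 gives the equilibrium p* = 38, q* = 36.
Since 26 < 38, the ceiling is binding.
At p = 26: qd = 74 - 26 = 48 and qs = 2·26 - 40 = 12.
Shortage = qd - qs = 48 - 12 = 36.

36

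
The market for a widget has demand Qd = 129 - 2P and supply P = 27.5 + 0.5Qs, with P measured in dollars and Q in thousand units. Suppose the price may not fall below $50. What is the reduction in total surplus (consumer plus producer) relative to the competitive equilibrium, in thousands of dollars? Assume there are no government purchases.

32

Rearranging supply gives Qs = 2P - 55. In a free market, 129 - 2P = 2P - 55 gives the equilibrium P* = 46, Q* = 37.
The floor of 50 is above the equilibrium price 46, so it binds.
At P = 50: Qd = 129 - 2·50 = 29 and Qs = 2·50 - 55 = 45.
Quantity traded falls to 29. At Q = 29 the demand price is (129 - 29)/2 = 50 and the supply price is (55 + 29)/2 = 42.
Deadweight loss = ½ · (50 - 42) · (37 - 29) = ½ · 8 · 8 = 32.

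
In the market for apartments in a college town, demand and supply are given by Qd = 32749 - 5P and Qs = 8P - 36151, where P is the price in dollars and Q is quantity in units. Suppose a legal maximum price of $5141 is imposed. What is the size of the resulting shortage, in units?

In a free market, 32749 - 5P = 8P - 36151 gives the equilibrium P* = 5300, Q* = 6249.
The ceiling of 5141 is below the equilibrium price 5300, so it binds.
At P = 5141: Qd = 32749 - 5·5141 = 7044 and Qs = 8·5141 - 36151 = 4977.
Shortage = Qd - Qs = 7044 - 4977 = 2067.

2067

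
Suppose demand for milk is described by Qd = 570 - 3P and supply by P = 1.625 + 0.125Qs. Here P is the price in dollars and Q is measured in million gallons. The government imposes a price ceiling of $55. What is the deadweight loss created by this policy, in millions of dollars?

0

Rearranging supply gives Qs = 8P - 13. Without the control the market clears where 570 - 3P = 8P - 13, i.e. P* = 53 and Q* = 411.
Since 55 is above P* = 53, the ceiling does not bind and the free-market outcome prevails.
Since the control does not bind, no trades are prevented and deadweight loss is zero.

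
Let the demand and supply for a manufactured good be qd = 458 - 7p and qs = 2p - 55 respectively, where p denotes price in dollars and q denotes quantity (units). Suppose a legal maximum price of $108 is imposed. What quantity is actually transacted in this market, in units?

Equilibrium: 458 - 7p = 2p - 55, so 513 = 9p and p* = 57, q* = 59.
Since 108 is above p* = 57, the ceiling does not bind and the free-market outcome prevails.

59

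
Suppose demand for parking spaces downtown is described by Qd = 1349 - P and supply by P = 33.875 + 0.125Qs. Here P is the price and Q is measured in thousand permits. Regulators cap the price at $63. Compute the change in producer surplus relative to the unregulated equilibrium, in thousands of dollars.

-82017

Rearranging supply gives Qs = 8P - 271. Setting quantity demanded equal to quantity supplied, 1349 - P = 8P - 271, gives P* = 180 and Q* = 1169.
Because the ceiling (63) lies below the market-clearing price, it is binding.
At P = 63: Qd = 1349 - 63 = 1286 and Qs = 8·63 - 271 = 233.
Producer surplus without the control is ½ · (180 - 33.875) · 1169 = 85410.0625.
With the ceiling, producers sell 233 units at 63, so PS = ½ · (63 - 33.875) · 233 = 3393.0625.
Change in producer surplus = 3393.0625 - 85410.0625 = -82017.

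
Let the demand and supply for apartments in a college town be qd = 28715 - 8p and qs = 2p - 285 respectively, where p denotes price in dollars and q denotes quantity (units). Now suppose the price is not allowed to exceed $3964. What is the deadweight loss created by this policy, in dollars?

Equilibrium: 28715 - 8p = 2p - 285, so 29000 = 10p and p* = 2900, q* = 5515.
The ceiling of 3964 is above the equilibrium price 2900, so it is not binding; the market clears at p* = 2900, q* = 5515.
Since the control does not bind, no trades are prevented and deadweight loss is zero.

0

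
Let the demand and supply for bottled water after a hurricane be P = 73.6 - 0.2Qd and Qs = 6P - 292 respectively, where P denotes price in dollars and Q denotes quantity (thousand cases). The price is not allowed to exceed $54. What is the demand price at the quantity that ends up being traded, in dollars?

67.2

Rearranging demand gives Qd = 368 - 5P. Setting quantity demanded equal to quantity supplied, 368 - 5P = 6P - 292, gives P* = 60 and Q* = 68.
The ceiling of 54 is below the equilibrium price 60, so it binds.
At P = 54: Qd = 368 - 5·54 = 98 and Qs = 6·54 - 292 = 32.
Only 32 units reach the market. On the demand curve, the marginal buyer's willingness to pay at Q = 32 is (368 - 32)/5 = 67.2.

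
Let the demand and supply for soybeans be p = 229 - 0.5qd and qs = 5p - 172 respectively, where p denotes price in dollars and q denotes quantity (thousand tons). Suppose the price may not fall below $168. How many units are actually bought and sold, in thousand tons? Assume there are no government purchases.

Rearranging demand gives qd = 458 - 2p. Setting quantity demanded equal to quantity supplied, 458 - 2p = 5p - 172, gives p* = 90 and q* = 278.
Because the floor (168) lies above the market-clearing price, it is binding.
At p = 168: qd = 458 - 2·168 = 122 and qs = 5·168 - 172 = 668.
The quantity actually transacted is the short side, demand: 122.

122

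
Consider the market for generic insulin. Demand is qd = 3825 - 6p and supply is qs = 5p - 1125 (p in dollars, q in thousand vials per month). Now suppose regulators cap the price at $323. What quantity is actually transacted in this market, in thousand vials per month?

Equilibrium: 3825 - 6p = 5p - 1125, so 4950 = 11p and p* = 450, q* = 1125.
The ceiling of 323 is below the equilibrium price 450, so it binds.
At p = 323: qd = 3825 - 6·323 = 1887 and qs = 5·323 - 1125 = 490.
The quantity actually transacted is the short side, supply: 490.

490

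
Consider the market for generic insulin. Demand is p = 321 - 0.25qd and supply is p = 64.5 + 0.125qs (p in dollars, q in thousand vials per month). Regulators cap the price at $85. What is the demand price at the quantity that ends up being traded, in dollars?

280

Rearranging demand gives qd = 1284 - 4p; rearranging supply gives qs = 8p - 516. Setting quantity demanded equal to quantity supplied, 1284 - 4p = 8p - 516, gives p* = 150 and q* = 684.
Since 85 < 150, the ceiling is binding.
At p = 85: qd = 1284 - 4·85 = 944 and qs = 8·85 - 516 = 164.
Only 164 units reach the market. On the demand curve, the marginal buyer's willingness to pay at q = 164 is (1284 - 164)/4 = 280.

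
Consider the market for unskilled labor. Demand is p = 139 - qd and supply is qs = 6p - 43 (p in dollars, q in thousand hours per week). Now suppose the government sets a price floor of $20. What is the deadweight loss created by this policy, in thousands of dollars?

Rearranging demand gives qd = 139 - p. Without the control the market clears where 139 - p = 6p - 43, i.e. p* = 26 and q* = 113.
The floor of 20 is below the equilibrium price 26, so it is not binding; the market clears at p* = 26, q* = 113.
Since the control does not bind, no trades are prevented and deadweight loss is zero.

0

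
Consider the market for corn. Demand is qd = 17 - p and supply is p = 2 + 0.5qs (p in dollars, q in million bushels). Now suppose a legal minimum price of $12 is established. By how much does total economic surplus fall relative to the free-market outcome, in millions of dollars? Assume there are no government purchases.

18.75

Rearranging supply gives qs = 2p - 4. Without the control the market clears where 17 - p = 2p - 4, i.e. p* = 7 and q* = 10.
Because the floor (12) lies above the market-clearing price, it is binding.
At p = 12: qd = 17 - 12 = 5 and qs = 2·12 - 4 = 20.
Quantity traded falls to 5. At q = 5 the demand price is 17 - 5 = 12 and the supply price is (4 + 5)/2 = 4.5.
Deadweight loss = ½ · (12 - 4.5) · (10 - 5) = ½ · 7.5 · 5 = 18.75.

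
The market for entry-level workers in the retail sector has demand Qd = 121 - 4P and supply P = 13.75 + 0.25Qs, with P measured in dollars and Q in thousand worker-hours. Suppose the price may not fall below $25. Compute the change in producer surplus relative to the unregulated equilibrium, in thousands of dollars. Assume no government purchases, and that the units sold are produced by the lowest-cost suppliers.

45

Rearranging supply gives Qs = 4P - 55. Without the control the market clears where 121 - 4P = 4P - 55, i.e. P* = 22 and Q* = 33.
Since 25 > 22, the floor is binding.
At P = 25: Qd = 121 - 4·25 = 21 and Qs = 4·25 - 55 = 45.
Producer surplus without the control is ½ · (22 - 13.75) · 33 = 136.125.
With the floor, 21 units are sold at 25. The supply price at Q = 21 is 19, so PS = ½ · [(25 - 13.75) + (25 - 19)] · 21 = 181.125.
Change in producer surplus = 181.125 - 136.125 = 45.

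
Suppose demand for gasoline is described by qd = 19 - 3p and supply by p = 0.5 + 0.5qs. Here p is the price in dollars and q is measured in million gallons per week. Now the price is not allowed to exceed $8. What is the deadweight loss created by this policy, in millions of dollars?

Rearranging supply gives qs = 2p - 1. In a free market, 19 - 3p = 2p - 1 gives the equilibrium p* = 4, q* = 7.
Since 8 is above p* = 4, the ceiling does not bind and the free-market outcome prevails.
Since the control does not bind, no trades are prevented and deadweight loss is zero.

0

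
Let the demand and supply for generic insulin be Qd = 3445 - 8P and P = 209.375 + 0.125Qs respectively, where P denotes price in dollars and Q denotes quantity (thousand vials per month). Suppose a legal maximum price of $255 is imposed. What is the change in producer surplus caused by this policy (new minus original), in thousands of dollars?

Rearranging supply gives Qs = 8P - 1675. Without the control the market clears where 3445 - 8P = 8P - 1675, i.e. P* = 320 and Q* = 885.
The ceiling of 255 is below the equilibrium price 320, so it binds.
At P = 255: Qd = 3445 - 8·255 = 1405 and Qs = 8·255 - 1675 = 365.
Producer surplus without the control is ½ · (320 - 209.375) · 885 = 48951.5625.
With the ceiling, producers sell 365 units at 255, so PS = ½ · (255 - 209.375) · 365 = 8326.5625.
Change in producer surplus = 8326.5625 - 48951.5625 = -40625.

-40625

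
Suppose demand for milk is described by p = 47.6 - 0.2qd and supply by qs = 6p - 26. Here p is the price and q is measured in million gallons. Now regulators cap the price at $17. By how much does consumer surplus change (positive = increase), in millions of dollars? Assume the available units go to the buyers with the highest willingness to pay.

Rearranging demand gives qd = 238 - 5p. Without the control the market clears where 238 - 5p = 6p - 26, i.e. p* = 24 and q* = 118.
The ceiling of 17 is below the equilibrium price 24, so it binds.
At p = 17: qd = 238 - 5·17 = 153 and qs = 6·17 - 26 = 76.
Consumer surplus without the control is ½ · (47.6 - 24) · 118 = 1392.4.
With the ceiling, 76 units are sold at 17 (assume they go to the highest-value buyers). The demand price at q = 76 is 32.4, so CS = ½ · [(47.6 - 17) + (32.4 - 17)] · 76 = 1748.
Change in consumer surplus = 1748 - 1392.4 = 355.6.

355.6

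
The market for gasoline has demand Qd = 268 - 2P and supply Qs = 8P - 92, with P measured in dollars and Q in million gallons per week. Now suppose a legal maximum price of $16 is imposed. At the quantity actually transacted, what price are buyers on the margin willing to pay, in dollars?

Without the control the market clears where 268 - 2P = 8P - 92, i.e. P* = 36 and Q* = 196.
The ceiling of 16 is below the equilibrium price 36, so it binds.
At P = 16: Qd = 268 - 2·16 = 236 and Qs = 8·16 - 92 = 36.
Only 36 units reach the market. On the demand curve, the marginal buyer's willingness to pay at Q = 36 is (268 - 36)/2 = 116.

116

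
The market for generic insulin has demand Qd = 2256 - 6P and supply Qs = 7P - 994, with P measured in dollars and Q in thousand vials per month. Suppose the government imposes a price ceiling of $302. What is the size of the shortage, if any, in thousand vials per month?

0

Without the control the market clears where 2256 - 6P = 7P - 994, i.e. P* = 250 and Q* = 756.
The ceiling of 302 is above the equilibrium price 250, so it is not binding; the market clears at P* = 250, Q* = 756.
Since the control does not bind, there is no shortage.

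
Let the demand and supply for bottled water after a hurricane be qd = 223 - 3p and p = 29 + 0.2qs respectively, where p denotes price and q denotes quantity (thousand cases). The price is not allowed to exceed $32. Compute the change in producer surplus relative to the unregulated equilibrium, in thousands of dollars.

-700

Rearranging supply gives qs = 5p - 145. Without the control the market clears where 223 - 3p = 5p - 145, i.e. p* = 46 and q* = 85.
The ceiling of 32 is below the equilibrium price 46, so it binds.
At p = 32: qd = 223 - 3·32 = 127 and qs = 5·32 - 145 = 15.
Producer surplus without the control is ½ · (46 - 29) · 85 = 722.5.
With the ceiling, producers sell 15 units at 32, so PS = ½ · (32 - 29) · 15 = 22.5.
Change in producer surplus = 22.5 - 722.5 = -700.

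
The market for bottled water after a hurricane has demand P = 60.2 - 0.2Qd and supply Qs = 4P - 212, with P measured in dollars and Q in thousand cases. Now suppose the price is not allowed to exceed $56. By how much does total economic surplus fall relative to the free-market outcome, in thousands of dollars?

3.6

Rearranging demand gives Qd = 301 - 5P. In a free market, 301 - 5P = 4P - 212 gives the equilibrium P* = 57, Q* = 16.
The ceiling of 56 is below the equilibrium price 57, so it binds.
At P = 56: Qd = 301 - 5·56 = 21 and Qs = 4·56 - 212 = 12.
Quantity traded falls to 12. At Q = 12 the demand price is (301 - 12)/5 = 57.8 and the supply price is (212 + 12)/4 = 56.
Deadweight loss = ½ · (57.8 - 56) · (16 - 12) = ½ · 1.8 · 4 = 3.6.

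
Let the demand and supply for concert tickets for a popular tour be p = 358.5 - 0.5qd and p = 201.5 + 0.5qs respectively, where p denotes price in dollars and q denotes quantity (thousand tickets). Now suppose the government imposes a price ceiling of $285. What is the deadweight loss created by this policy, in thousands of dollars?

0

Rearranging demand gives qd = 717 - 2p; rearranging supply gives qs = 2p - 403. Without the control the market clears where 717 - 2p = 2p - 403, i.e. p* = 280 and q* = 157.
The ceiling of 285 is above the equilibrium price 280, so it is not binding; the market clears at p* = 280, q* = 157.
Since the control does not bind, no trades are prevented and deadweight loss is zero.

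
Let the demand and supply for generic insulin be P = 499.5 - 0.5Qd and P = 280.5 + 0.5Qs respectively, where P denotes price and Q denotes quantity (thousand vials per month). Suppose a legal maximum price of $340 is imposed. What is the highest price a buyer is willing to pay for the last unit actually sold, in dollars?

Rearranging demand gives Qd = 999 - 2P; rearranging supply gives Qs = 2P - 561. Setting quantity demanded equal to quantity supplied, 999 - 2P = 2P - 561, gives P* = 390 and Q* = 219.
The ceiling of 340 is below the equilibrium price 390, so it binds.
At P = 340: Qd = 999 - 2·340 = 319 and Qs = 2·340 - 561 = 119.
Only 119 units reach the market. On the demand curve, the marginal buyer's willingness to pay at Q = 119 is (999 - 119)/2 = 440.

440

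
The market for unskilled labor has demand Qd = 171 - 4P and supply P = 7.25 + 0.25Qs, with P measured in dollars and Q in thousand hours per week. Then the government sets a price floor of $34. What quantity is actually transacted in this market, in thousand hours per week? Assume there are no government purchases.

Rearranging supply gives Qs = 4P - 29. Setting quantity demanded equal to quantity supplied, 171 - 4P = 4P - 29, gives P* = 25 and Q* = 71.
Because the floor (34) lies above the market-clearing price, it is binding.
At P = 34: Qd = 171 - 4·34 = 35 and Qs = 4·34 - 29 = 107.
The quantity actually transacted is the short side, demand: 35.

35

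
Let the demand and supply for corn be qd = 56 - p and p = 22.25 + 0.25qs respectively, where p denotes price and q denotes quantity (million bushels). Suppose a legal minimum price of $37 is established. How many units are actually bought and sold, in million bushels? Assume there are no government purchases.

19

Rearranging supply gives qs = 4p - 89. Without the control the market clears where 56 - p = 4p - 89, i.e. p* = 29 and q* = 27.
Since 37 > 29, the floor is binding.
At p = 37: qd = 56 - 37 = 19 and qs = 4·37 - 89 = 59.
The quantity actually transacted is the short side, demand: 19.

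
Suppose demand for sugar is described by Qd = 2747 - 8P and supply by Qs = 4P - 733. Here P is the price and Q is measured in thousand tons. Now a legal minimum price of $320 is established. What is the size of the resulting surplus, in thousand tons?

360

Setting quantity demanded equal to quantity supplied, 2747 - 8P = 4P - 733, gives P* = 290 and Q* = 427.
Since 320 > 290, the floor is binding.
At P = 320: Qd = 2747 - 8·320 = 187 and Qs = 4·320 - 733 = 547.
Surplus = Qs - Qd = 547 - 187 = 360.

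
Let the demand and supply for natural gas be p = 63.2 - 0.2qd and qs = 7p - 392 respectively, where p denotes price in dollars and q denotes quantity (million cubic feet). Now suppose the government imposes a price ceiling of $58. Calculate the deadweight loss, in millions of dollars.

Rearranging demand gives qd = 316 - 5p. In a free market, 316 - 5p = 7p - 392 gives the equilibrium p* = 59, q* = 21.
Since 58 < 59, the ceiling is binding.
At p = 58: qd = 316 - 5·58 = 26 and qs = 7·58 - 392 = 14.
Quantity traded falls to 14. At q = 14 the demand price is (316 - 14)/5 = 60.4 and the supply price is (392 + 14)/7 = 58.
Deadweight loss = ½ · (60.4 - 58) · (21 - 14) = ½ · 2.4 · 7 = 8.4.

8.4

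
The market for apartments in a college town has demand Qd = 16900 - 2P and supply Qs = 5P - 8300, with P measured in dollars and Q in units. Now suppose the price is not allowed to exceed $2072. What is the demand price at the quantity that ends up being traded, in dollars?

Equilibrium: 16900 - 2P = 5P - 8300, so 25200 = 7P and P* = 3600, Q* = 9700.
Because the ceiling (2072) lies below the market-clearing price, it is binding.
At P = 2072: Qd = 16900 - 2·2072 = 12756 and Qs = 5·2072 - 8300 = 2060.
Only 2060 units reach the market. On the demand curve, the marginal buyer's willingness to pay at Q = 2060 is (16900 - 2060)/2 = 7420.

7420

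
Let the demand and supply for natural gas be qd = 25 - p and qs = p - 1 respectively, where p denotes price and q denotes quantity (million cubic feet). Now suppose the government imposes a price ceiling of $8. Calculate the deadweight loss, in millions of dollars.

25

In a free market, 25 - p = p - 1 gives the equilibrium p* = 13, q* = 12.
Since 8 < 13, the ceiling is binding.
At p = 8: qd = 25 - 8 = 17 and qs = 8 - 1 = 7.
Quantity traded falls to 7. At q = 7 the demand price is 25 - 7 = 18 and the supply price is 1 + 7 = 8.
Deadweight loss = ½ · (18 - 8) · (12 - 7) = ½ · 10 · 5 = 25.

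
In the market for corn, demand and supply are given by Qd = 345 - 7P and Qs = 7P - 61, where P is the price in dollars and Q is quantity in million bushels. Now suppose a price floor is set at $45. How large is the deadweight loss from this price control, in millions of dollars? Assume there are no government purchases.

1792

Equilibrium: 345 - 7P = 7P - 61, so 406 = 14P and P* = 29, Q* = 142.
The floor of 45 is above the equilibrium price 29, so it binds.
At P = 45: Qd = 345 - 7·45 = 30 and Qs = 7·45 - 61 = 254.
Quantity traded falls to 30. At Q = 30 the demand price is (345 - 30)/7 = 45 and the supply price is (61 + 30)/7 = 13.
Deadweight loss = ½ · (45 - 13) · (142 - 30) = ½ · 32 · 112 = 1792.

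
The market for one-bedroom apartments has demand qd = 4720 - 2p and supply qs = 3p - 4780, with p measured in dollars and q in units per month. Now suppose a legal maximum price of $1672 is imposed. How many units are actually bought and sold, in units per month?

236

Setting quantity demanded equal to quantity supplied, 4720 - 2p = 3p - 4780, gives p* = 1900 and q* = 920.
Since 1672 < 1900, the ceiling is binding.
At p = 1672: qd = 4720 - 2·1672 = 1376 and qs = 3·1672 - 4780 = 236.
The quantity actually transacted is the short side, supply: 236.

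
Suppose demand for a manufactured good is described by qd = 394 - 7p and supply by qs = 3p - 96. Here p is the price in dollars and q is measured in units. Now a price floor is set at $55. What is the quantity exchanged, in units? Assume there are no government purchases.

Setting quantity demanded equal to quantity supplied, 394 - 7p = 3p - 96, gives p* = 49 and q* = 51.
Because the floor (55) lies above the market-clearing price, it is binding.
At p = 55: qd = 394 - 7·55 = 9 and qs = 3·55 - 96 = 69.
The quantity actually transacted is the short side, demand: 9.

9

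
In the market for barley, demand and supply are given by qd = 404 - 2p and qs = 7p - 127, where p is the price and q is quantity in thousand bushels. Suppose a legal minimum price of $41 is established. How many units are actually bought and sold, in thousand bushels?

286

Equilibrium: 404 - 2p = 7p - 127, so 531 = 9p and p* = 59, q* = 286.
The floor of 41 is below the equilibrium price 59, so it is not binding; the market clears at p* = 59, q* = 286.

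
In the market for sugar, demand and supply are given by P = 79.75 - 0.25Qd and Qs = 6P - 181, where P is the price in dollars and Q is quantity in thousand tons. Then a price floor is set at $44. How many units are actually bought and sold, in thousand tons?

Rearranging demand gives Qd = 319 - 4P. Setting quantity demanded equal to quantity supplied, 319 - 4P = 6P - 181, gives P* = 50 and Q* = 119.
Since 44 is below P* = 50, the floor does not bind and the free-market outcome prevails.

119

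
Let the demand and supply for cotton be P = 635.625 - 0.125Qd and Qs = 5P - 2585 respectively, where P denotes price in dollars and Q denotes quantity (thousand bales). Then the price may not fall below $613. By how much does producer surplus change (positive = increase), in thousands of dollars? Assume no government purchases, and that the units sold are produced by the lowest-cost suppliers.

Rearranging demand gives Qd = 5085 - 8P. In a free market, 5085 - 8P = 5P - 2585 gives the equilibrium P* = 590, Q* = 365.
The floor of 613 is above the equilibrium price 590, so it binds.
At P = 613: Qd = 5085 - 8·613 = 181 and Qs = 5·613 - 2585 = 480.
Producer surplus without the control is ½ · (590 - 517) · 365 = 13322.5.
With the floor, 181 units are sold at 613. The supply price at Q = 181 is 553.2, so PS = ½ · [(613 - 517) + (613 - 553.2)] · 181 = 14099.9.
Change in producer surplus = 14099.9 - 13322.5 = 777.4.

777.4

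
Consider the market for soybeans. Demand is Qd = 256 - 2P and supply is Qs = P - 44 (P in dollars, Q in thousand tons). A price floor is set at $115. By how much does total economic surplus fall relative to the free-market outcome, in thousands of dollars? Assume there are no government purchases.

Without the control the market clears where 256 - 2P = P - 44, i.e. P* = 100 and Q* = 56.
Because the floor (115) lies above the market-clearing price, it is binding.
At P = 115: Qd = 256 - 2·115 = 26 and Qs = 115 - 44 = 71.
Quantity traded falls to 26. At Q = 26 the demand price is (256 - 26)/2 = 115 and the supply price is 44 + 26 = 70.
Deadweight loss = ½ · (115 - 70) · (56 - 26) = ½ · 45 · 30 = 675.

675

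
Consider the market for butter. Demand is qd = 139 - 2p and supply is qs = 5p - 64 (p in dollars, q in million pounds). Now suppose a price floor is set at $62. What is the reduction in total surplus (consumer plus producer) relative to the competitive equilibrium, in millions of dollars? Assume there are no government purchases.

1524.6

Setting quantity demanded equal to quantity supplied, 139 - 2p = 5p - 64, gives p* = 29 and q* = 81.
The floor of 62 is above the equilibrium price 29, so it binds.
At p = 62: qd = 139 - 2·62 = 15 and qs = 5·62 - 64 = 246.
Quantity traded falls to 15. At q = 15 the demand price is (139 - 15)/2 = 62 and the supply price is (64 + 15)/5 = 15.8.
Deadweight loss = ½ · (62 - 15.8) · (81 - 15) = ½ · 46.2 · 66 = 1524.6.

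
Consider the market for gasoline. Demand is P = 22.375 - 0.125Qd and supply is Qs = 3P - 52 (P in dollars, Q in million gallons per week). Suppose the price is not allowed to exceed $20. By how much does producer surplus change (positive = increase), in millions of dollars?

-9.5

Rearranging demand gives Qd = 179 - 8P. Equilibrium: 179 - 8P = 3P - 52, so 231 = 11P and P* = 21, Q* = 11.
Because the ceiling (20) lies below the market-clearing price, it is binding.
At P = 20: Qd = 179 - 8·20 = 19 and Qs = 3·20 - 52 = 8.
Producer surplus without the control is ½ · (21 - 52/3) · 11 = 121/6.
With the ceiling, producers sell 8 units at 20, so PS = ½ · (20 - 52/3) · 8 = 32/3.
Change in producer surplus = 32/3 - 121/6 = -9.5.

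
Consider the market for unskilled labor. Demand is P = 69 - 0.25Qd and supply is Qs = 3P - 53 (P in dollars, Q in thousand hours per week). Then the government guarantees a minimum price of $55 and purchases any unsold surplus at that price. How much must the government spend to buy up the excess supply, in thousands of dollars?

3080

Rearranging demand gives Qd = 276 - 4P. Without the control the market clears where 276 - 4P = 3P - 53, i.e. P* = 47 and Q* = 88.
The floor of 55 is above the equilibrium price 47, so it binds.
At P = 55: Qd = 276 - 4·55 = 56 and Qs = 3·55 - 53 = 112.
Surplus = Qs - Qd = 56.
Government expenditure = surplus × support price = 56 × 55 = 3080.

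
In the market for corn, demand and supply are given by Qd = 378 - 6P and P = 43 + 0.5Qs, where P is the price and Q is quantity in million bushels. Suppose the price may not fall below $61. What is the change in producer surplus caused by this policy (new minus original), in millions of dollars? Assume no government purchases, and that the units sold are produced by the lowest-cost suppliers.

-45

Rearranging supply gives Qs = 2P - 86. Setting quantity demanded equal to quantity supplied, 378 - 6P = 2P - 86, gives P* = 58 and Q* = 30.
Because the floor (61) lies above the market-clearing price, it is binding.
At P = 61: Qd = 378 - 6·61 = 12 and Qs = 2·61 - 86 = 36.
Producer surplus without the control is ½ · (58 - 43) · 30 = 225.
With the floor, 12 units are sold at 61. The supply price at Q = 12 is 49, so PS = ½ · [(61 - 43) + (61 - 49)] · 12 = 180.
Change in producer surplus = 180 - 225 = -45.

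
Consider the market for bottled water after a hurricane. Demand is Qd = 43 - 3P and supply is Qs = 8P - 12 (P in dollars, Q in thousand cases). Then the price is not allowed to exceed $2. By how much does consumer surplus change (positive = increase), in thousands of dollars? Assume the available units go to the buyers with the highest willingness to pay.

-84

Equilibrium: 43 - 3P = 8P - 12, so 55 = 11P and P* = 5, Q* = 28.
Because the ceiling (2) lies below the market-clearing price, it is binding.
At P = 2: Qd = 43 - 3·2 = 37 and Qs = 8·2 - 12 = 4.
Consumer surplus without the control is ½ · (43/3 - 5) · 28 = 392/3.
With the ceiling, 4 units are sold at 2 (assume they go to the highest-value buyers). The demand price at Q = 4 is 13, so CS = ½ · [(43/3 - 2) + (13 - 2)] · 4 = 140/3.
Change in consumer surplus = 140/3 - 392/3 = -84.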